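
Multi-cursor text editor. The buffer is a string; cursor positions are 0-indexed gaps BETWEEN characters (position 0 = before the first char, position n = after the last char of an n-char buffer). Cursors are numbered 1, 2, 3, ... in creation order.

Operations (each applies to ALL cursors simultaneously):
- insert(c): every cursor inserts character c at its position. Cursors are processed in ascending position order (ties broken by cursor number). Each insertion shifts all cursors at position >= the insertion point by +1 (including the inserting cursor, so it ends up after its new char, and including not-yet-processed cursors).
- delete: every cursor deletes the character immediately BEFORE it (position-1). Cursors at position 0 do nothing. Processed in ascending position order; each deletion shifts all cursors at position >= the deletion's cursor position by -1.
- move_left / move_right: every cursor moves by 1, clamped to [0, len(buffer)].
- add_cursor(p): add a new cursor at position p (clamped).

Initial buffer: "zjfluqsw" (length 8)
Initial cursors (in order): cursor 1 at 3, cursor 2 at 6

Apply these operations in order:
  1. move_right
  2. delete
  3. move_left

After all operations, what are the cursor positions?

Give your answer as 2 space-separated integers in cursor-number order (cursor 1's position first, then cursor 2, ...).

After op 1 (move_right): buffer="zjfluqsw" (len 8), cursors c1@4 c2@7, authorship ........
After op 2 (delete): buffer="zjfuqw" (len 6), cursors c1@3 c2@5, authorship ......
After op 3 (move_left): buffer="zjfuqw" (len 6), cursors c1@2 c2@4, authorship ......

Answer: 2 4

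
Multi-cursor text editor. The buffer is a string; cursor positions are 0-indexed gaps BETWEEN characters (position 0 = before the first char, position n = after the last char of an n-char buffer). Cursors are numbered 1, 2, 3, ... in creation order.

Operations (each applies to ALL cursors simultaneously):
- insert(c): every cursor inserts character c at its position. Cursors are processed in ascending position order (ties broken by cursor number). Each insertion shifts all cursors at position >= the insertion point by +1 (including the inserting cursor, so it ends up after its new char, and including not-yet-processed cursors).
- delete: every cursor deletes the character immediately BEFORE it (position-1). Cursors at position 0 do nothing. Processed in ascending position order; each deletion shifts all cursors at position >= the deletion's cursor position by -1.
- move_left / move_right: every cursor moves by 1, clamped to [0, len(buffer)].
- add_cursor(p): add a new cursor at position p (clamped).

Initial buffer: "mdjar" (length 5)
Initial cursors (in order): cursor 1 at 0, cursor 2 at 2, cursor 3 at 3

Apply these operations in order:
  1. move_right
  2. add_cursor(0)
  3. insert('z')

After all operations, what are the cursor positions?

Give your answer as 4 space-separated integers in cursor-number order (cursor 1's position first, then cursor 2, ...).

After op 1 (move_right): buffer="mdjar" (len 5), cursors c1@1 c2@3 c3@4, authorship .....
After op 2 (add_cursor(0)): buffer="mdjar" (len 5), cursors c4@0 c1@1 c2@3 c3@4, authorship .....
After op 3 (insert('z')): buffer="zmzdjzazr" (len 9), cursors c4@1 c1@3 c2@6 c3@8, authorship 4.1..2.3.

Answer: 3 6 8 1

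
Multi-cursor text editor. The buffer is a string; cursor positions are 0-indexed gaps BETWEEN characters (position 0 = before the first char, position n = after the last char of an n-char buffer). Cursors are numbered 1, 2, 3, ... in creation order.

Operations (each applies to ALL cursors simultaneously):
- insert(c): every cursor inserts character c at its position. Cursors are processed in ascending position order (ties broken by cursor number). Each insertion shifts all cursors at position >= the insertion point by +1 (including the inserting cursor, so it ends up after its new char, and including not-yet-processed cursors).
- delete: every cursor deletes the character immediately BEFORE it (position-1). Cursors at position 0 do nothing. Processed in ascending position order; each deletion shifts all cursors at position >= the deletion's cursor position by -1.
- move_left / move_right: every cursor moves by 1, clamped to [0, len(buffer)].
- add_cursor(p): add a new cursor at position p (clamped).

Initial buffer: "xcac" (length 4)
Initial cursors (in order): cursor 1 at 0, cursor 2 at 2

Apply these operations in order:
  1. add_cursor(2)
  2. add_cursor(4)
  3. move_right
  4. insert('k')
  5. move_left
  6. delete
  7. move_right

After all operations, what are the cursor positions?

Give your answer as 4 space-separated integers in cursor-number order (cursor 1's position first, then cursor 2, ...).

After op 1 (add_cursor(2)): buffer="xcac" (len 4), cursors c1@0 c2@2 c3@2, authorship ....
After op 2 (add_cursor(4)): buffer="xcac" (len 4), cursors c1@0 c2@2 c3@2 c4@4, authorship ....
After op 3 (move_right): buffer="xcac" (len 4), cursors c1@1 c2@3 c3@3 c4@4, authorship ....
After op 4 (insert('k')): buffer="xkcakkck" (len 8), cursors c1@2 c2@6 c3@6 c4@8, authorship .1..23.4
After op 5 (move_left): buffer="xkcakkck" (len 8), cursors c1@1 c2@5 c3@5 c4@7, authorship .1..23.4
After op 6 (delete): buffer="kckk" (len 4), cursors c1@0 c2@2 c3@2 c4@3, authorship 1.34
After op 7 (move_right): buffer="kckk" (len 4), cursors c1@1 c2@3 c3@3 c4@4, authorship 1.34

Answer: 1 3 3 4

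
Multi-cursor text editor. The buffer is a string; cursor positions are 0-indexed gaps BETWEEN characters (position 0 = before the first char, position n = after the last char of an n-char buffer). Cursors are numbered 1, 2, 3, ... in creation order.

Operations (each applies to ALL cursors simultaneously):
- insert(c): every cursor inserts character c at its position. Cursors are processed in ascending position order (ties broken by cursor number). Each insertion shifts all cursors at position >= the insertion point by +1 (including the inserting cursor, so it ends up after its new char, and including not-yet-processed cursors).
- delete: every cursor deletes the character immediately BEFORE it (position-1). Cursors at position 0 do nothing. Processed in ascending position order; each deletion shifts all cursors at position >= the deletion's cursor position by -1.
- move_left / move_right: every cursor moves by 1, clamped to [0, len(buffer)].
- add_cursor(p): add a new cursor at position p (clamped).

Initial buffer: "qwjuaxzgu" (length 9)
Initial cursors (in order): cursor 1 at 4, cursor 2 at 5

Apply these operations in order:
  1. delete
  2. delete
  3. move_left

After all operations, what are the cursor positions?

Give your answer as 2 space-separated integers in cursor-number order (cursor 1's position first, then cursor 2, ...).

Answer: 0 0

Derivation:
After op 1 (delete): buffer="qwjxzgu" (len 7), cursors c1@3 c2@3, authorship .......
After op 2 (delete): buffer="qxzgu" (len 5), cursors c1@1 c2@1, authorship .....
After op 3 (move_left): buffer="qxzgu" (len 5), cursors c1@0 c2@0, authorship .....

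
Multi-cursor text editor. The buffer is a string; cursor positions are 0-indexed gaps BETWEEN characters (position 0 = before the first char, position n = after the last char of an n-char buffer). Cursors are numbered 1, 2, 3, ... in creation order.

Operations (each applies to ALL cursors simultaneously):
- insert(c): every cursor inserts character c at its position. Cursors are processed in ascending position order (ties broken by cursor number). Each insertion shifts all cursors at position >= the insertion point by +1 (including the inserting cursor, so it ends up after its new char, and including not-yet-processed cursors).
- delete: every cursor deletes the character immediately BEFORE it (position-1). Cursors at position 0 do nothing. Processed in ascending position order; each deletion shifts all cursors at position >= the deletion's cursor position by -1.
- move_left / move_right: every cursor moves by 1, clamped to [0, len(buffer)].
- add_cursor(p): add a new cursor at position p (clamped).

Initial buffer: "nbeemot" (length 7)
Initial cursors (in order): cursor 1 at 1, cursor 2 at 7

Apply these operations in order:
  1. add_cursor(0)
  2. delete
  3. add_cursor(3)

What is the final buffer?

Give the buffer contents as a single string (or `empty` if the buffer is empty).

After op 1 (add_cursor(0)): buffer="nbeemot" (len 7), cursors c3@0 c1@1 c2@7, authorship .......
After op 2 (delete): buffer="beemo" (len 5), cursors c1@0 c3@0 c2@5, authorship .....
After op 3 (add_cursor(3)): buffer="beemo" (len 5), cursors c1@0 c3@0 c4@3 c2@5, authorship .....

Answer: beemo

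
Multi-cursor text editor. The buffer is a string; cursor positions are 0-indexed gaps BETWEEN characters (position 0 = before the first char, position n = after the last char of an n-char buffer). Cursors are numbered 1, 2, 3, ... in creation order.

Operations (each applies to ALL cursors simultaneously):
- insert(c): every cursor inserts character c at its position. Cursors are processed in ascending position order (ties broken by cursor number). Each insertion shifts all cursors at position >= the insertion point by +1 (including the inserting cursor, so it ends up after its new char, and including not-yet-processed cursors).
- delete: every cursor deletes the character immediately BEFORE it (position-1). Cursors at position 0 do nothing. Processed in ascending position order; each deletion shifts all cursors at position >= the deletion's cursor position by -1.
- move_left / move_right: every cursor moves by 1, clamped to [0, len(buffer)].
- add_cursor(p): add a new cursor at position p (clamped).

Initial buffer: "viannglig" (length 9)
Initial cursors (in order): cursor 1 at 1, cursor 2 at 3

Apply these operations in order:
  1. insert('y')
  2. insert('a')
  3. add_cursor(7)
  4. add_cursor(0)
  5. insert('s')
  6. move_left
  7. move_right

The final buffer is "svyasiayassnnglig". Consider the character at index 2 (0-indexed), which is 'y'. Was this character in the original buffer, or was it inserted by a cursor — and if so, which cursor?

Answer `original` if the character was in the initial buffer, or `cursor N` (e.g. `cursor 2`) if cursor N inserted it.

Answer: cursor 1

Derivation:
After op 1 (insert('y')): buffer="vyiaynnglig" (len 11), cursors c1@2 c2@5, authorship .1..2......
After op 2 (insert('a')): buffer="vyaiayannglig" (len 13), cursors c1@3 c2@7, authorship .11..22......
After op 3 (add_cursor(7)): buffer="vyaiayannglig" (len 13), cursors c1@3 c2@7 c3@7, authorship .11..22......
After op 4 (add_cursor(0)): buffer="vyaiayannglig" (len 13), cursors c4@0 c1@3 c2@7 c3@7, authorship .11..22......
After op 5 (insert('s')): buffer="svyasiayassnnglig" (len 17), cursors c4@1 c1@5 c2@11 c3@11, authorship 4.111..2223......
After op 6 (move_left): buffer="svyasiayassnnglig" (len 17), cursors c4@0 c1@4 c2@10 c3@10, authorship 4.111..2223......
After op 7 (move_right): buffer="svyasiayassnnglig" (len 17), cursors c4@1 c1@5 c2@11 c3@11, authorship 4.111..2223......
Authorship (.=original, N=cursor N): 4 . 1 1 1 . . 2 2 2 3 . . . . . .
Index 2: author = 1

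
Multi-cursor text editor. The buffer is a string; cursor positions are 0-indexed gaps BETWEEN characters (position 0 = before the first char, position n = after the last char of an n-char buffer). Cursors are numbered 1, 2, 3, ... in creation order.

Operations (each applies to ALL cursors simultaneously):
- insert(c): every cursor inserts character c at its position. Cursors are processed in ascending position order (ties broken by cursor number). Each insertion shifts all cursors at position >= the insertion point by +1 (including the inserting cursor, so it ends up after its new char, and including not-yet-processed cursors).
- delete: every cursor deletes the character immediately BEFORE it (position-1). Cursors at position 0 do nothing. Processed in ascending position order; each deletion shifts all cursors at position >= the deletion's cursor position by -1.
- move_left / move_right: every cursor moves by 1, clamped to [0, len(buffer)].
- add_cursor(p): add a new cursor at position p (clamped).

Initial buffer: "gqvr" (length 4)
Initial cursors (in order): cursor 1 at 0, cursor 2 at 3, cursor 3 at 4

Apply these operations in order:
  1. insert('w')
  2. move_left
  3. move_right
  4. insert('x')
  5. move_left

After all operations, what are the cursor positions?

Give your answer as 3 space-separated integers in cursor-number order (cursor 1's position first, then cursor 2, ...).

After op 1 (insert('w')): buffer="wgqvwrw" (len 7), cursors c1@1 c2@5 c3@7, authorship 1...2.3
After op 2 (move_left): buffer="wgqvwrw" (len 7), cursors c1@0 c2@4 c3@6, authorship 1...2.3
After op 3 (move_right): buffer="wgqvwrw" (len 7), cursors c1@1 c2@5 c3@7, authorship 1...2.3
After op 4 (insert('x')): buffer="wxgqvwxrwx" (len 10), cursors c1@2 c2@7 c3@10, authorship 11...22.33
After op 5 (move_left): buffer="wxgqvwxrwx" (len 10), cursors c1@1 c2@6 c3@9, authorship 11...22.33

Answer: 1 6 9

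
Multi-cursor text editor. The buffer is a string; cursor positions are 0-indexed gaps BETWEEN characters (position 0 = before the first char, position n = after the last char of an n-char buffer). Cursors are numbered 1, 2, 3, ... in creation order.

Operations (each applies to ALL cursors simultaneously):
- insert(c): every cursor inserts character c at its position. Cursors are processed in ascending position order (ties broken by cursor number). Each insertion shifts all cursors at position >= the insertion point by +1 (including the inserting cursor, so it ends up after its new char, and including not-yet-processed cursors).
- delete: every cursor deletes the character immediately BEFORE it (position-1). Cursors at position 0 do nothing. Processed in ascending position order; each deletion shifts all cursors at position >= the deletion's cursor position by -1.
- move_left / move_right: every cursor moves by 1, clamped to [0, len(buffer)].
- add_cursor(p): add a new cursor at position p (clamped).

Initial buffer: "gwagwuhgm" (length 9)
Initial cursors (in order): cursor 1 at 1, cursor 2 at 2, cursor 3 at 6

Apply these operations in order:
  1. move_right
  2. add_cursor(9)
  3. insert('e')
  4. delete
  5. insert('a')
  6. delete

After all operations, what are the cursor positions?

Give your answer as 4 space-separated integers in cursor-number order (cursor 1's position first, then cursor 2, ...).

Answer: 2 3 7 9

Derivation:
After op 1 (move_right): buffer="gwagwuhgm" (len 9), cursors c1@2 c2@3 c3@7, authorship .........
After op 2 (add_cursor(9)): buffer="gwagwuhgm" (len 9), cursors c1@2 c2@3 c3@7 c4@9, authorship .........
After op 3 (insert('e')): buffer="gweaegwuhegme" (len 13), cursors c1@3 c2@5 c3@10 c4@13, authorship ..1.2....3..4
After op 4 (delete): buffer="gwagwuhgm" (len 9), cursors c1@2 c2@3 c3@7 c4@9, authorship .........
After op 5 (insert('a')): buffer="gwaaagwuhagma" (len 13), cursors c1@3 c2@5 c3@10 c4@13, authorship ..1.2....3..4
After op 6 (delete): buffer="gwagwuhgm" (len 9), cursors c1@2 c2@3 c3@7 c4@9, authorship .........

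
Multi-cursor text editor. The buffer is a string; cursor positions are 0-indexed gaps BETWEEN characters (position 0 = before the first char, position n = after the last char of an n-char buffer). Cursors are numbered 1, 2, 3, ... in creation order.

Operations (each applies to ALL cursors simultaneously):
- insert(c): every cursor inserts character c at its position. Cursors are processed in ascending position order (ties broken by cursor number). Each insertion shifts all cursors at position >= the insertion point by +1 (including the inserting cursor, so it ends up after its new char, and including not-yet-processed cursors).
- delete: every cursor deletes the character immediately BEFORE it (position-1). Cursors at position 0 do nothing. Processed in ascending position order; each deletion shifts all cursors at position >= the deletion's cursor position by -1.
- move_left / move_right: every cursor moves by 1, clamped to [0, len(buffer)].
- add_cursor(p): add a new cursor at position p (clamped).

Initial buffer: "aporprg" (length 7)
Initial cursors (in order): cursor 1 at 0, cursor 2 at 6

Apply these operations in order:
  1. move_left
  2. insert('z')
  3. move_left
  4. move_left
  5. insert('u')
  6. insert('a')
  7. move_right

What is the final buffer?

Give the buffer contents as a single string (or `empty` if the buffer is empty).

Answer: uazaporuapzrg

Derivation:
After op 1 (move_left): buffer="aporprg" (len 7), cursors c1@0 c2@5, authorship .......
After op 2 (insert('z')): buffer="zaporpzrg" (len 9), cursors c1@1 c2@7, authorship 1.....2..
After op 3 (move_left): buffer="zaporpzrg" (len 9), cursors c1@0 c2@6, authorship 1.....2..
After op 4 (move_left): buffer="zaporpzrg" (len 9), cursors c1@0 c2@5, authorship 1.....2..
After op 5 (insert('u')): buffer="uzaporupzrg" (len 11), cursors c1@1 c2@7, authorship 11....2.2..
After op 6 (insert('a')): buffer="uazaporuapzrg" (len 13), cursors c1@2 c2@9, authorship 111....22.2..
After op 7 (move_right): buffer="uazaporuapzrg" (len 13), cursors c1@3 c2@10, authorship 111....22.2..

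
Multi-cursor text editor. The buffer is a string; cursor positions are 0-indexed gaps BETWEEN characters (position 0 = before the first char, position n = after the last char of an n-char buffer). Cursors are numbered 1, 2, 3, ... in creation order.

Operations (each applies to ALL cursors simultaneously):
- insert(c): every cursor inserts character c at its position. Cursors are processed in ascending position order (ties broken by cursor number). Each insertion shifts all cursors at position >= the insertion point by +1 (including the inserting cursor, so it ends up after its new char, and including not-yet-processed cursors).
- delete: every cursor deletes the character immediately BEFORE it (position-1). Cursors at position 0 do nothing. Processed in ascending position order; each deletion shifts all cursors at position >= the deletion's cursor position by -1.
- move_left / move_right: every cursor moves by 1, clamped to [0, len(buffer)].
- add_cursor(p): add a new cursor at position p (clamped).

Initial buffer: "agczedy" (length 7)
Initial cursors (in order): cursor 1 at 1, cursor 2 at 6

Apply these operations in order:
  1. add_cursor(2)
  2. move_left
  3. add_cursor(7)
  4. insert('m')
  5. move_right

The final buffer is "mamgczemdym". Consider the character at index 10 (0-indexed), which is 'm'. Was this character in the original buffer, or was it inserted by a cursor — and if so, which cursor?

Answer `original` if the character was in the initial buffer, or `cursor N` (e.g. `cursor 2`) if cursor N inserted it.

Answer: cursor 4

Derivation:
After op 1 (add_cursor(2)): buffer="agczedy" (len 7), cursors c1@1 c3@2 c2@6, authorship .......
After op 2 (move_left): buffer="agczedy" (len 7), cursors c1@0 c3@1 c2@5, authorship .......
After op 3 (add_cursor(7)): buffer="agczedy" (len 7), cursors c1@0 c3@1 c2@5 c4@7, authorship .......
After op 4 (insert('m')): buffer="mamgczemdym" (len 11), cursors c1@1 c3@3 c2@8 c4@11, authorship 1.3....2..4
After op 5 (move_right): buffer="mamgczemdym" (len 11), cursors c1@2 c3@4 c2@9 c4@11, authorship 1.3....2..4
Authorship (.=original, N=cursor N): 1 . 3 . . . . 2 . . 4
Index 10: author = 4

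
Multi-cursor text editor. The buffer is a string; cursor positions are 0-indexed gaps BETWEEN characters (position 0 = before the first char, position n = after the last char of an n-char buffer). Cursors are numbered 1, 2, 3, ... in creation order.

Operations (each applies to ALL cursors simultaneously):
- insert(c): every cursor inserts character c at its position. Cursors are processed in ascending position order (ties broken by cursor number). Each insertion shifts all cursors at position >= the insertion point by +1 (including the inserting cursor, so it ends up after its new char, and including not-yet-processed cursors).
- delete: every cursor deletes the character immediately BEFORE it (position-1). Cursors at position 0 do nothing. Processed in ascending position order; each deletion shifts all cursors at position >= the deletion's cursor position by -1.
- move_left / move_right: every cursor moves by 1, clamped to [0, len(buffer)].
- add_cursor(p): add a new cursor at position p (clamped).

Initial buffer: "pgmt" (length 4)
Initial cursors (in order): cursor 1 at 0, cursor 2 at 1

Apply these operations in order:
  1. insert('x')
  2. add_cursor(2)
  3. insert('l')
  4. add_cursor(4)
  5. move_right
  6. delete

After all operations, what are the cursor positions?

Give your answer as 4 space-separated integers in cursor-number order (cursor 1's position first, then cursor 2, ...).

After op 1 (insert('x')): buffer="xpxgmt" (len 6), cursors c1@1 c2@3, authorship 1.2...
After op 2 (add_cursor(2)): buffer="xpxgmt" (len 6), cursors c1@1 c3@2 c2@3, authorship 1.2...
After op 3 (insert('l')): buffer="xlplxlgmt" (len 9), cursors c1@2 c3@4 c2@6, authorship 11.322...
After op 4 (add_cursor(4)): buffer="xlplxlgmt" (len 9), cursors c1@2 c3@4 c4@4 c2@6, authorship 11.322...
After op 5 (move_right): buffer="xlplxlgmt" (len 9), cursors c1@3 c3@5 c4@5 c2@7, authorship 11.322...
After op 6 (delete): buffer="xllmt" (len 5), cursors c1@2 c3@2 c4@2 c2@3, authorship 112..

Answer: 2 3 2 2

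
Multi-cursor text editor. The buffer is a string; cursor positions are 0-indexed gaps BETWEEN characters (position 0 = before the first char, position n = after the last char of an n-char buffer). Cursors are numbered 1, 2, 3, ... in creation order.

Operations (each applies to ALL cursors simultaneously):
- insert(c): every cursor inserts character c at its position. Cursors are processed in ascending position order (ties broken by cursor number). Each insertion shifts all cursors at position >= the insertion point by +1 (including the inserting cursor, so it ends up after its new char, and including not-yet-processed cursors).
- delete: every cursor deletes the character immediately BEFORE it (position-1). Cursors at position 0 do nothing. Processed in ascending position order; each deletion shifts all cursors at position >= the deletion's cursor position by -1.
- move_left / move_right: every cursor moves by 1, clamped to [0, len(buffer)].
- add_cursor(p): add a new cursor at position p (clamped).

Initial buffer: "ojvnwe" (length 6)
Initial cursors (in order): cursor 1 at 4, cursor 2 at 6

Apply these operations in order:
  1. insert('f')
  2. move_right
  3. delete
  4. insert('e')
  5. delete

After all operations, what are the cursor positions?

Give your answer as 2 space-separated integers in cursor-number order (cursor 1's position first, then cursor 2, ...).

Answer: 5 6

Derivation:
After op 1 (insert('f')): buffer="ojvnfwef" (len 8), cursors c1@5 c2@8, authorship ....1..2
After op 2 (move_right): buffer="ojvnfwef" (len 8), cursors c1@6 c2@8, authorship ....1..2
After op 3 (delete): buffer="ojvnfe" (len 6), cursors c1@5 c2@6, authorship ....1.
After op 4 (insert('e')): buffer="ojvnfeee" (len 8), cursors c1@6 c2@8, authorship ....11.2
After op 5 (delete): buffer="ojvnfe" (len 6), cursors c1@5 c2@6, authorship ....1.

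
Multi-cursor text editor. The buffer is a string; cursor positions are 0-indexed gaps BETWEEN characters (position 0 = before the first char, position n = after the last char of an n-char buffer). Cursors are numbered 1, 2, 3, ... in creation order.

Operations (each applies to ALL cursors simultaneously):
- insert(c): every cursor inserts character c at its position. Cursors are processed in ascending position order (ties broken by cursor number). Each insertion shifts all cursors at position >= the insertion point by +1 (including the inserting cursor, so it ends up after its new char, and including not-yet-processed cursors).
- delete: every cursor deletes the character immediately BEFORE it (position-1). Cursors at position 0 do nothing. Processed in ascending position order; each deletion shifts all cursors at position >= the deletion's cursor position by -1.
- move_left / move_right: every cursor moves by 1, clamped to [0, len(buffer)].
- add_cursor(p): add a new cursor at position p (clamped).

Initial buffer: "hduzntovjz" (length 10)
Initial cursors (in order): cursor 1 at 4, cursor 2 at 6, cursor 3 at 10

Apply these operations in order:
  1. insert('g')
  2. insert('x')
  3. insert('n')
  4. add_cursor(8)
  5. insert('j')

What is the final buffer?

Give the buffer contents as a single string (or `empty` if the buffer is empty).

Answer: hduzgxnjnjtgxnjovjzgxnj

Derivation:
After op 1 (insert('g')): buffer="hduzgntgovjzg" (len 13), cursors c1@5 c2@8 c3@13, authorship ....1..2....3
After op 2 (insert('x')): buffer="hduzgxntgxovjzgx" (len 16), cursors c1@6 c2@10 c3@16, authorship ....11..22....33
After op 3 (insert('n')): buffer="hduzgxnntgxnovjzgxn" (len 19), cursors c1@7 c2@12 c3@19, authorship ....111..222....333
After op 4 (add_cursor(8)): buffer="hduzgxnntgxnovjzgxn" (len 19), cursors c1@7 c4@8 c2@12 c3@19, authorship ....111..222....333
After op 5 (insert('j')): buffer="hduzgxnjnjtgxnjovjzgxnj" (len 23), cursors c1@8 c4@10 c2@15 c3@23, authorship ....1111.4.2222....3333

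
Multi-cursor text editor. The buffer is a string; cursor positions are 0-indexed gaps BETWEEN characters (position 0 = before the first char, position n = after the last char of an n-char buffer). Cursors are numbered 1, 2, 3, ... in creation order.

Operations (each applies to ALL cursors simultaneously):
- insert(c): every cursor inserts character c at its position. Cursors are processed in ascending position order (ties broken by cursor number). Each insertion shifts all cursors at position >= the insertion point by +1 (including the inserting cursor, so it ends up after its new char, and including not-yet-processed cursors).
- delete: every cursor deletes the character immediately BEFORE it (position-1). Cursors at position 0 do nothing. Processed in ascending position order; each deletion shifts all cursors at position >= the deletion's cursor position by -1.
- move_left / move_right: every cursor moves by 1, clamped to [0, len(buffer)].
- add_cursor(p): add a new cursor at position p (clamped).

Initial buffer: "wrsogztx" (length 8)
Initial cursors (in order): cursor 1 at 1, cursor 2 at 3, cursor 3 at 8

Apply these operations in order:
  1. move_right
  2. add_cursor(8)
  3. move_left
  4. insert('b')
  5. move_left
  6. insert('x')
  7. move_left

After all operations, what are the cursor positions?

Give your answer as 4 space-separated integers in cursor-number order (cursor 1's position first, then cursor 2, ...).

Answer: 1 5 13 13

Derivation:
After op 1 (move_right): buffer="wrsogztx" (len 8), cursors c1@2 c2@4 c3@8, authorship ........
After op 2 (add_cursor(8)): buffer="wrsogztx" (len 8), cursors c1@2 c2@4 c3@8 c4@8, authorship ........
After op 3 (move_left): buffer="wrsogztx" (len 8), cursors c1@1 c2@3 c3@7 c4@7, authorship ........
After op 4 (insert('b')): buffer="wbrsbogztbbx" (len 12), cursors c1@2 c2@5 c3@11 c4@11, authorship .1..2....34.
After op 5 (move_left): buffer="wbrsbogztbbx" (len 12), cursors c1@1 c2@4 c3@10 c4@10, authorship .1..2....34.
After op 6 (insert('x')): buffer="wxbrsxbogztbxxbx" (len 16), cursors c1@2 c2@6 c3@14 c4@14, authorship .11..22....3344.
After op 7 (move_left): buffer="wxbrsxbogztbxxbx" (len 16), cursors c1@1 c2@5 c3@13 c4@13, authorship .11..22....3344.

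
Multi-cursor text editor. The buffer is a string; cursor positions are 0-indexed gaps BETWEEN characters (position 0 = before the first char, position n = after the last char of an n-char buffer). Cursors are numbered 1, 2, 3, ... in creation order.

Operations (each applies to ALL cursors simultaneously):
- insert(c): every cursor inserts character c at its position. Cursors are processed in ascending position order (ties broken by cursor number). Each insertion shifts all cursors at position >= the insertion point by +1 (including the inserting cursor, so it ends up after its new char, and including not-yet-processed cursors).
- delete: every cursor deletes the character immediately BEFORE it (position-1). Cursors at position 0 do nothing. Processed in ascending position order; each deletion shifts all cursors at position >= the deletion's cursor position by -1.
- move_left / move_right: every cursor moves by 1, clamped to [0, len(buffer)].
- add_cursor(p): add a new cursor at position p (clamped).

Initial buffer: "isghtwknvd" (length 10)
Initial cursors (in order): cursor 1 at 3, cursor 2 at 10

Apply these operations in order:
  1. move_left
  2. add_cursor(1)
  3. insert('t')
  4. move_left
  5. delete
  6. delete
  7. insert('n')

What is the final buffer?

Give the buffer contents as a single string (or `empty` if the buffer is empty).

Answer: nntghtwkntd

Derivation:
After op 1 (move_left): buffer="isghtwknvd" (len 10), cursors c1@2 c2@9, authorship ..........
After op 2 (add_cursor(1)): buffer="isghtwknvd" (len 10), cursors c3@1 c1@2 c2@9, authorship ..........
After op 3 (insert('t')): buffer="itstghtwknvtd" (len 13), cursors c3@2 c1@4 c2@12, authorship .3.1.......2.
After op 4 (move_left): buffer="itstghtwknvtd" (len 13), cursors c3@1 c1@3 c2@11, authorship .3.1.......2.
After op 5 (delete): buffer="ttghtwkntd" (len 10), cursors c3@0 c1@1 c2@8, authorship 31......2.
After op 6 (delete): buffer="tghtwktd" (len 8), cursors c1@0 c3@0 c2@6, authorship 1.....2.
After op 7 (insert('n')): buffer="nntghtwkntd" (len 11), cursors c1@2 c3@2 c2@9, authorship 131.....22.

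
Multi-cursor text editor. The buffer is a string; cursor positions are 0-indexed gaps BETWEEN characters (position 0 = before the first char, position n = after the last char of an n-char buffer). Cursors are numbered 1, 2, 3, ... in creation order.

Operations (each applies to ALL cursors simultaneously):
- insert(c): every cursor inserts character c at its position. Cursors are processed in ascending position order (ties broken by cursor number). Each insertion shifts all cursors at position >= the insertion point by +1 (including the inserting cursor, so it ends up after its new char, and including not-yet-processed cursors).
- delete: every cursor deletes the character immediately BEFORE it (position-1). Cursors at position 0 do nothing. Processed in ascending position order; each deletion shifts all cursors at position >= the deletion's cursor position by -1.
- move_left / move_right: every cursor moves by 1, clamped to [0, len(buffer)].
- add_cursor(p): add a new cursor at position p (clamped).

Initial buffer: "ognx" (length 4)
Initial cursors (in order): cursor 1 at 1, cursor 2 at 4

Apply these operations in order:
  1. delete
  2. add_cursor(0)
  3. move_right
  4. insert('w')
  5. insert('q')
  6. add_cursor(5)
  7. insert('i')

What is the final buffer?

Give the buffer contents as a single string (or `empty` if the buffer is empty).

Answer: gwwqqiiinwqi

Derivation:
After op 1 (delete): buffer="gn" (len 2), cursors c1@0 c2@2, authorship ..
After op 2 (add_cursor(0)): buffer="gn" (len 2), cursors c1@0 c3@0 c2@2, authorship ..
After op 3 (move_right): buffer="gn" (len 2), cursors c1@1 c3@1 c2@2, authorship ..
After op 4 (insert('w')): buffer="gwwnw" (len 5), cursors c1@3 c3@3 c2@5, authorship .13.2
After op 5 (insert('q')): buffer="gwwqqnwq" (len 8), cursors c1@5 c3@5 c2@8, authorship .1313.22
After op 6 (add_cursor(5)): buffer="gwwqqnwq" (len 8), cursors c1@5 c3@5 c4@5 c2@8, authorship .1313.22
After op 7 (insert('i')): buffer="gwwqqiiinwqi" (len 12), cursors c1@8 c3@8 c4@8 c2@12, authorship .1313134.222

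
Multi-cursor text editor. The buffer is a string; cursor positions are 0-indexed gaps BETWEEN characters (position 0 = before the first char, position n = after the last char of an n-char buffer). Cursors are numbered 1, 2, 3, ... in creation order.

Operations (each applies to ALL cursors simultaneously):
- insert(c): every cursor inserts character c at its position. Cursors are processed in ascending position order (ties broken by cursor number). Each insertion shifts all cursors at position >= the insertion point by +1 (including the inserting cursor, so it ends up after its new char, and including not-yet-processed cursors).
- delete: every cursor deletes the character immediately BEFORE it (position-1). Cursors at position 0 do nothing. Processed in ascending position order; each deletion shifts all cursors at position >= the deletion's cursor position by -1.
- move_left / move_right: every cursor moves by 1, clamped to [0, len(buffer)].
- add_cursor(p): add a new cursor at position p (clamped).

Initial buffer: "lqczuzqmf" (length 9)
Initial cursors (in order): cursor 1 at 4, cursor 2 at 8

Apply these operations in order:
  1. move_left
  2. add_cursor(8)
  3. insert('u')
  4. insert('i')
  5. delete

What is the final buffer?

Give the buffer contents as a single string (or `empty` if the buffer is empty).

Answer: lqcuzuzqumuf

Derivation:
After op 1 (move_left): buffer="lqczuzqmf" (len 9), cursors c1@3 c2@7, authorship .........
After op 2 (add_cursor(8)): buffer="lqczuzqmf" (len 9), cursors c1@3 c2@7 c3@8, authorship .........
After op 3 (insert('u')): buffer="lqcuzuzqumuf" (len 12), cursors c1@4 c2@9 c3@11, authorship ...1....2.3.
After op 4 (insert('i')): buffer="lqcuizuzquimuif" (len 15), cursors c1@5 c2@11 c3@14, authorship ...11....22.33.
After op 5 (delete): buffer="lqcuzuzqumuf" (len 12), cursors c1@4 c2@9 c3@11, authorship ...1....2.3.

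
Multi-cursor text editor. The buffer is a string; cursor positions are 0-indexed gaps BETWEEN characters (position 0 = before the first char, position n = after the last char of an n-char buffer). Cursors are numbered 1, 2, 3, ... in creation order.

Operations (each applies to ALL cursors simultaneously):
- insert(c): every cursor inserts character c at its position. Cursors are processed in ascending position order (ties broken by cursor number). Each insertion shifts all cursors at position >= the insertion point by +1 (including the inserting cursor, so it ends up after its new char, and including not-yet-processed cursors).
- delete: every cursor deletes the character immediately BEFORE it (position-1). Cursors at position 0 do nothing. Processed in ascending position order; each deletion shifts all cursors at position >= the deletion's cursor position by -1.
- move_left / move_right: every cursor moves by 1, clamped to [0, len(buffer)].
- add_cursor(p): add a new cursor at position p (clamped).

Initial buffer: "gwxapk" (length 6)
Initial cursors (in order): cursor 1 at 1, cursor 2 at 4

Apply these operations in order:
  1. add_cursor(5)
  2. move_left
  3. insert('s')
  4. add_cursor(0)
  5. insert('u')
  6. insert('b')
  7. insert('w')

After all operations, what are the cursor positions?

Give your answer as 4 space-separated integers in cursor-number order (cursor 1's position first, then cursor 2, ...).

After op 1 (add_cursor(5)): buffer="gwxapk" (len 6), cursors c1@1 c2@4 c3@5, authorship ......
After op 2 (move_left): buffer="gwxapk" (len 6), cursors c1@0 c2@3 c3@4, authorship ......
After op 3 (insert('s')): buffer="sgwxsaspk" (len 9), cursors c1@1 c2@5 c3@7, authorship 1...2.3..
After op 4 (add_cursor(0)): buffer="sgwxsaspk" (len 9), cursors c4@0 c1@1 c2@5 c3@7, authorship 1...2.3..
After op 5 (insert('u')): buffer="usugwxsuasupk" (len 13), cursors c4@1 c1@3 c2@8 c3@11, authorship 411...22.33..
After op 6 (insert('b')): buffer="ubsubgwxsubasubpk" (len 17), cursors c4@2 c1@5 c2@11 c3@15, authorship 44111...222.333..
After op 7 (insert('w')): buffer="ubwsubwgwxsubwasubwpk" (len 21), cursors c4@3 c1@7 c2@14 c3@19, authorship 4441111...2222.3333..

Answer: 7 14 19 3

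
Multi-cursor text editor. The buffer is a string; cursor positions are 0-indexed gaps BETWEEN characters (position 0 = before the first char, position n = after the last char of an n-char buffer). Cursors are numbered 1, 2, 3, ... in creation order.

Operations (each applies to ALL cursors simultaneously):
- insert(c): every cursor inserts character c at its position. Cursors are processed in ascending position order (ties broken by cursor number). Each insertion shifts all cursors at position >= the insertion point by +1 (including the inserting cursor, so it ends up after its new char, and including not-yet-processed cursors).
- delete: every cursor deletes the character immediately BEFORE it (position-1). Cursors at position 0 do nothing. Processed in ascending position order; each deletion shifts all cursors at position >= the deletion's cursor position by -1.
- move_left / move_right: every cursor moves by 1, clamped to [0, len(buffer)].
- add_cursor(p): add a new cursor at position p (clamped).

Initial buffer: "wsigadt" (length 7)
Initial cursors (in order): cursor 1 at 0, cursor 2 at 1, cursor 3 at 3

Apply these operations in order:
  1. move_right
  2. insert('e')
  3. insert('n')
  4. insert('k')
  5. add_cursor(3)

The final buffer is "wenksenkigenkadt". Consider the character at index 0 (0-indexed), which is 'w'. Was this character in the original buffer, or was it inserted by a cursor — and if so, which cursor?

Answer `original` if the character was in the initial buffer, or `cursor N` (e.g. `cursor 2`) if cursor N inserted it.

Answer: original

Derivation:
After op 1 (move_right): buffer="wsigadt" (len 7), cursors c1@1 c2@2 c3@4, authorship .......
After op 2 (insert('e')): buffer="weseigeadt" (len 10), cursors c1@2 c2@4 c3@7, authorship .1.2..3...
After op 3 (insert('n')): buffer="wensenigenadt" (len 13), cursors c1@3 c2@6 c3@10, authorship .11.22..33...
After op 4 (insert('k')): buffer="wenksenkigenkadt" (len 16), cursors c1@4 c2@8 c3@13, authorship .111.222..333...
After op 5 (add_cursor(3)): buffer="wenksenkigenkadt" (len 16), cursors c4@3 c1@4 c2@8 c3@13, authorship .111.222..333...
Authorship (.=original, N=cursor N): . 1 1 1 . 2 2 2 . . 3 3 3 . . .
Index 0: author = original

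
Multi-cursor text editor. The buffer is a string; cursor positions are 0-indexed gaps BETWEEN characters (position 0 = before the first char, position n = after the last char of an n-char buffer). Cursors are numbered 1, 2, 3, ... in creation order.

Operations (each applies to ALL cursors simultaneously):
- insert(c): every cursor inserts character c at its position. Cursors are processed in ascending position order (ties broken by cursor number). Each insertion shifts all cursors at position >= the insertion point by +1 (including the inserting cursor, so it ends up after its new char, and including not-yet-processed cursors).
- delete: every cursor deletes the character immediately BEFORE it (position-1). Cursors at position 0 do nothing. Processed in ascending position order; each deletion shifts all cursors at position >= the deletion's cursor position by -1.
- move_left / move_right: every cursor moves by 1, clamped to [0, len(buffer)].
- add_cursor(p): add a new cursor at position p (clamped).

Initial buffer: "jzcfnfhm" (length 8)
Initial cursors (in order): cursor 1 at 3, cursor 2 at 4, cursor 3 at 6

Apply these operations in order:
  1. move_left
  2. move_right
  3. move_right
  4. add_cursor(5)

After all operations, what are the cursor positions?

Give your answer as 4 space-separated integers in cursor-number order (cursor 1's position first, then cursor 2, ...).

After op 1 (move_left): buffer="jzcfnfhm" (len 8), cursors c1@2 c2@3 c3@5, authorship ........
After op 2 (move_right): buffer="jzcfnfhm" (len 8), cursors c1@3 c2@4 c3@6, authorship ........
After op 3 (move_right): buffer="jzcfnfhm" (len 8), cursors c1@4 c2@5 c3@7, authorship ........
After op 4 (add_cursor(5)): buffer="jzcfnfhm" (len 8), cursors c1@4 c2@5 c4@5 c3@7, authorship ........

Answer: 4 5 7 5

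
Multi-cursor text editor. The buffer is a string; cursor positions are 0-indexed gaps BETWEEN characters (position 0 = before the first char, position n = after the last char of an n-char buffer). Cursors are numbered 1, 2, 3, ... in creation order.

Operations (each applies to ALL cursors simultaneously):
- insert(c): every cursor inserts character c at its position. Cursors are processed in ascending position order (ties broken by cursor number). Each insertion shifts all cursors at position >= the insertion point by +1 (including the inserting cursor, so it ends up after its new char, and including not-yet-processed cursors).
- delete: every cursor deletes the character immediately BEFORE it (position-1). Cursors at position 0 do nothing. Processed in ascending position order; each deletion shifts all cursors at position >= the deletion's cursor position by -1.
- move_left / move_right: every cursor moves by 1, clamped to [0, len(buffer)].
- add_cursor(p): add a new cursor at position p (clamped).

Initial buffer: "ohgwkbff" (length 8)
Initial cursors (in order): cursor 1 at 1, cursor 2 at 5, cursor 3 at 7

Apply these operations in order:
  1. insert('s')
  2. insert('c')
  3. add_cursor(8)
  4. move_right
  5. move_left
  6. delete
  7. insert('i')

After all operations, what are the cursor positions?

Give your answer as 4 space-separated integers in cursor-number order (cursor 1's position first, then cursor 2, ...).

Answer: 3 9 13 9

Derivation:
After op 1 (insert('s')): buffer="oshgwksbfsf" (len 11), cursors c1@2 c2@7 c3@10, authorship .1....2..3.
After op 2 (insert('c')): buffer="oschgwkscbfscf" (len 14), cursors c1@3 c2@9 c3@13, authorship .11....22..33.
After op 3 (add_cursor(8)): buffer="oschgwkscbfscf" (len 14), cursors c1@3 c4@8 c2@9 c3@13, authorship .11....22..33.
After op 4 (move_right): buffer="oschgwkscbfscf" (len 14), cursors c1@4 c4@9 c2@10 c3@14, authorship .11....22..33.
After op 5 (move_left): buffer="oschgwkscbfscf" (len 14), cursors c1@3 c4@8 c2@9 c3@13, authorship .11....22..33.
After op 6 (delete): buffer="oshgwkbfsf" (len 10), cursors c1@2 c2@6 c4@6 c3@9, authorship .1......3.
After op 7 (insert('i')): buffer="osihgwkiibfsif" (len 14), cursors c1@3 c2@9 c4@9 c3@13, authorship .11....24..33.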